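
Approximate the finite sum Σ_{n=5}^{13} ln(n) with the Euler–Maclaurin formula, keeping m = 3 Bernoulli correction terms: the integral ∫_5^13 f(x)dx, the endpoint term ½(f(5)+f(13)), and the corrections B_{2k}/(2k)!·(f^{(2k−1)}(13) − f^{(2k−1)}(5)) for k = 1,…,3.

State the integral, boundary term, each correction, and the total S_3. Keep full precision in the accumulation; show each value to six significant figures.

The integral term ∫_5^13 ln(x) dx = 17.2972.
Endpoint term: (f(5) + f(13))/2 = (1.60944 + 2.56495)/2 = 2.08719.
So far: 19.3843.
Order-1 term: 1/12 · (0.0769231 − 0.200000) = -0.0102564.
Partial sum through k=1: 19.3741.
Order-2 term: −1/720 · (0.000910332 − 0.0160000) = 2.09579e-05.
Partial sum through k=2: 19.3741.
Order-3 term: 1/30240 · (6.46390e-05 − 0.00768000) = -2.51831e-07.

S_3 ≈ 19.3741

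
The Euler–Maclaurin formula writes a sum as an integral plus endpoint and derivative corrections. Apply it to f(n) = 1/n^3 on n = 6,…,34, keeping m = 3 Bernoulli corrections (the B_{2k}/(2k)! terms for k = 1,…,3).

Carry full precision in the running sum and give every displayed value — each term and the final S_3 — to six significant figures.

S_3 ≈ 0.0159749

∫_6^34 1/x^3 dx evaluates to 0.0134564.
Endpoint term: (f(6) + f(34))/2 = (0.00462963 + 2.54427e-05)/2 = 0.00232754.
So far: 0.0157839.
Order-1 term: 1/12 · (-2.24494e-06 − (-0.00231481)) = 0.000192714.
After k=1: 0.0159766.
Order-2 term: −1/720 · (-3.88399e-08 − (-0.00128601)) = -1.78607e-06.
After k=2: 0.0159748.
Order-3 term: 1/30240 · (-1.41114e-09 − (-0.00150034)) = 4.96145e-08.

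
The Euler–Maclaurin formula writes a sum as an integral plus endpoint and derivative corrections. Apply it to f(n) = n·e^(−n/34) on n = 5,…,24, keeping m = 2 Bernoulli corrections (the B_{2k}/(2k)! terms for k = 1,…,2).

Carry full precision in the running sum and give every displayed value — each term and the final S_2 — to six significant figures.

∫_5^24 x·e^(−x/34) dx evaluates to 171.138.
Endpoint term: (f(5) + f(24))/2 = (4.31622 + 11.8481)/2 = 8.08218.
So far: 179.220.
k=1: B_{2}/(2)! × [f^{(1)}(24) − f^{(1)}(5)] = 1/12 × (0.145198 − 0.736296) = -0.0492581.
After k=1: 179.171.
k=2: B_{4}/(4)! × [f^{(3)}(24) − f^{(3)}(5)] = −1/720 × (0.000979709 − 0.00213043) = 1.59823e-06.

S_2 ≈ 179.171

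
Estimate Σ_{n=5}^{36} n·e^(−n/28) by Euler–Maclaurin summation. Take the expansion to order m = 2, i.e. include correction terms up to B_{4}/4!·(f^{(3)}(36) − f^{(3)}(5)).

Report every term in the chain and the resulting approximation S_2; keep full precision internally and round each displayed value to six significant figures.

Integral: ∫_5^36 x·e^(−x/28) dx = 277.489.
½[f(5) + f(36)] = ½[4.18232 + 9.95231] = 7.06732.
So far: 284.556.
k=1: B_{2}/(2)! × [f^{(1)}(36) − f^{(1)}(5)] = 1/12 × (-0.0789866 − 0.687096) = -0.0638402.
After k=1: 284.493.
k=2: B_{4}/(4)! × [f^{(3)}(36) − f^{(3)}(5)] = −1/720 × (0.000604489 − 0.00301024) = 3.34131e-06.

S_2 ≈ 284.493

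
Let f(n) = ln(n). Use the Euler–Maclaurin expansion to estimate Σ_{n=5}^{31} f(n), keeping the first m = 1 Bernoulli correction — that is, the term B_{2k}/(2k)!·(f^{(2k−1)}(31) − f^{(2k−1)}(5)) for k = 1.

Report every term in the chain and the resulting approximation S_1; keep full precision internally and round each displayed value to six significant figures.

The integral term ∫_5^31 ln(x) dx = 72.4064.
½[f(5) + f(31)] = ½[1.60944 + 3.43399] = 2.52171.
Running total after boundary: 74.9281.
k=1: B_{2}/(2)! × [f^{(1)}(31) − f^{(1)}(5)] = 1/12 × (0.0322581 − 0.200000) = -0.0139785.

S_1 ≈ 74.9141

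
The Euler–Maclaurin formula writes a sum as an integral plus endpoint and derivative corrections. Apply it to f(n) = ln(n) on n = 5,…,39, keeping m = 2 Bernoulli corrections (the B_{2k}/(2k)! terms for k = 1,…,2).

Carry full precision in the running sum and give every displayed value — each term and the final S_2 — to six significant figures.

The integral term ∫_5^39 ln(x) dx = 100.832.
Endpoint term: (f(5) + f(39))/2 = (1.60944 + 3.66356)/2 = 2.63650.
Running total after boundary: 103.468.
Order-1 term: 1/12 · (0.0256410 − 0.200000) = -0.0145299.
Partial sum through k=1: 103.454.
Order-2 term: −1/720 · (3.37160e-05 − 0.0160000) = 2.21754e-05.

S_2 ≈ 103.454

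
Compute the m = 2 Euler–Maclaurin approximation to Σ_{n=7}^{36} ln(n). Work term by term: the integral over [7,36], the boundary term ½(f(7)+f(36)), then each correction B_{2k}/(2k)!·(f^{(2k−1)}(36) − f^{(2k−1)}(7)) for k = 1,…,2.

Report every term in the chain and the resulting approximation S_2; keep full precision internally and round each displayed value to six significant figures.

S_2 ≈ 89.1404

The integral term ∫_7^36 ln(x) dx = 86.3853.
Endpoint term: (f(7) + f(36))/2 = (1.94591 + 3.58352)/2 = 2.76471.
So far: 89.1500.
Correction k=1: B_{2}/2! · (f^{(1)}(36) − f^{(1)}(7)) = 1/12 · (0.0277778 − 0.142857) = -0.00958995.
Partial sum through k=1: 89.1404.
Correction k=2: B_{4}/4! · (f^{(3)}(36) − f^{(3)}(7)) = −1/720 · (4.28669e-05 − 0.00583090) = 8.03894e-06.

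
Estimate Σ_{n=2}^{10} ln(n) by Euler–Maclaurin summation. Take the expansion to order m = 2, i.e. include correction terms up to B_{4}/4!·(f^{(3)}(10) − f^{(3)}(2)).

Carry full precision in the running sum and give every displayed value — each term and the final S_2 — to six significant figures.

S_2 ≈ 15.1044

The integral term ∫_2^10 ln(x) dx = 13.6396.
½[f(2) + f(10)] = ½[0.693147 + 2.30259] = 1.49787.
So far: 15.1374.
k=1: B_{2}/(2)! × [f^{(1)}(10) − f^{(1)}(2)] = 1/12 × (0.100000 − 0.500000) = -0.0333333.
Running total after k=1: 15.1041.
k=2: B_{4}/(4)! × [f^{(3)}(10) − f^{(3)}(2)] = −1/720 × (0.00200000 − 0.250000) = 0.000344444.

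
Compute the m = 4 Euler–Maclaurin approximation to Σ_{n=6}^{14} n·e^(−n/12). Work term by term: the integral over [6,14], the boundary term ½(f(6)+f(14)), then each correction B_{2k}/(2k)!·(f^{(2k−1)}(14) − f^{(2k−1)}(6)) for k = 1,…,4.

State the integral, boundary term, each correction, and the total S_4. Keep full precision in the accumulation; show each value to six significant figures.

S_4 ≈ 37.8226

Integral: ∫_6^14 x·e^(−x/12) dx = 33.8528.
½[f(6) + f(14)] = ½[3.63918 + 4.35965] = 3.99941.
So far: 37.8522.
Order-1 term: 1/12 · (-0.0519005 − 0.303265) = -0.0295972.
Running total after k=1: 37.8226.
Order-2 term: −1/720 · (0.00396462 − 0.0105300) = 9.11864e-06.
Running total after k=2: 37.8226.
Order-3 term: 1/30240 · (5.75671e-05 − 0.000131626) = -2.44902e-09.
Running total after k=3: 37.8226.
Order-4 term: −1/1209600 · (6.08348e-07 − 1.32032e-06) = 5.88599e-13.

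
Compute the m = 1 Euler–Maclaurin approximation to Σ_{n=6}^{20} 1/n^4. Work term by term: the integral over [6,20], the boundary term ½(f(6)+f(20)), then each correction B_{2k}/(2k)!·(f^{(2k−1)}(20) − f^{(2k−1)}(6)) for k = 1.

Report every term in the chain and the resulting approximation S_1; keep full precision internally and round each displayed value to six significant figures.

S_1 ≈ 0.00193323

Integral: ∫_6^20 1/x^4 dx = 0.00150154.
½[f(6) + f(20)] = ½[0.000771605 + 6.25000e-06] = 0.000388927.
So far: 0.00189047.
Correction k=1: B_{2}/2! · (f^{(1)}(20) − f^{(1)}(6)) = 1/12 · (-1.25000e-06 − (-0.000514403)) = 4.27628e-05.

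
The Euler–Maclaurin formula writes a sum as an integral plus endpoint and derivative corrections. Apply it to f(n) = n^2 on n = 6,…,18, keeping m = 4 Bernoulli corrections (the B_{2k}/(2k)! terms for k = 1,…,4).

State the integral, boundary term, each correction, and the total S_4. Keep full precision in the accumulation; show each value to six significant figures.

S_4 ≈ 2054.00

Integral: ∫_6^18 x^2 dx = 1872.00.
Endpoint term: (f(6) + f(18))/2 = (36.0000 + 324.000)/2 = 180.000.
Running total after boundary: 2052.00.
Correction k=1: B_{2}/2! · (f^{(1)}(18) − f^{(1)}(6)) = 1/12 · (36.0000 − 12.0000) = 2.00000.
Running total after k=1: 2054.00.
Correction k=2: B_{4}/4! · (f^{(3)}(18) − f^{(3)}(6)) = −1/720 · (0.00000 − 0.00000) = 0.00000.
Running total after k=2: 2054.00.
Correction k=3: B_{6}/6! · (f^{(5)}(18) − f^{(5)}(6)) = 1/30240 · (0.00000 − 0.00000) = 0.00000.
Running total after k=3: 2054.00.
Correction k=4: B_{8}/8! · (f^{(7)}(18) − f^{(7)}(6)) = −1/1209600 · (0.00000 − 0.00000) = 0.00000.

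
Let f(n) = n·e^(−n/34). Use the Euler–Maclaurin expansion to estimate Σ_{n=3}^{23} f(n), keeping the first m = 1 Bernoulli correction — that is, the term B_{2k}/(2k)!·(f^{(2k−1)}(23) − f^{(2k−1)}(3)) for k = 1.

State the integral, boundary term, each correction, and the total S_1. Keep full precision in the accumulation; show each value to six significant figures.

S_1 ≈ 173.625

∫_3^23 x·e^(−x/34) dx evaluates to 166.461.
½[f(3) + f(23)] = ½[2.74664 + 11.6934] = 7.22001.
Running total after boundary: 173.681.
Order-1 term: 1/12 · (0.164485 − 0.834762) = -0.0558564.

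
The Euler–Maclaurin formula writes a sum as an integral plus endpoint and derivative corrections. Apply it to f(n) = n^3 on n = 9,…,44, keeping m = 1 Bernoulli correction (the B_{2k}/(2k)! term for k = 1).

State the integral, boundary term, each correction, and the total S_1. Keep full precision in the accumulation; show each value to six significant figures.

∫_9^44 x^3 dx evaluates to 935384.
Endpoint term: (f(9) + f(44))/2 = (729.000 + 85184.0)/2 = 42956.5.
Running total after boundary: 978340.
Order-1 term: 1/12 · (5808.00 − 243.000) = 463.750.

S_1 ≈ 978804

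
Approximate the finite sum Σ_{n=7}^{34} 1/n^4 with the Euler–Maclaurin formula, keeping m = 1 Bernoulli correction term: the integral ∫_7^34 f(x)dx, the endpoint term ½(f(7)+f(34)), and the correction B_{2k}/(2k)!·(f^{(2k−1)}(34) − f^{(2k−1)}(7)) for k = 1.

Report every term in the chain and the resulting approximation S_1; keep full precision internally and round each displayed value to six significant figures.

S_1 ≈ 0.00119178

Integral: ∫_7^34 1/x^4 dx = 0.000963336.
Boundary: ½(f(7) + f(34)) = ½(0.000416493 + 7.48315e-07) = 0.000208621.
Running total after boundary: 0.00117196.
k=1: B_{2}/(2)! × [f^{(1)}(34) − f^{(1)}(7)] = 1/12 × (-8.80370e-08 − (-0.000237996)) = 1.98257e-05.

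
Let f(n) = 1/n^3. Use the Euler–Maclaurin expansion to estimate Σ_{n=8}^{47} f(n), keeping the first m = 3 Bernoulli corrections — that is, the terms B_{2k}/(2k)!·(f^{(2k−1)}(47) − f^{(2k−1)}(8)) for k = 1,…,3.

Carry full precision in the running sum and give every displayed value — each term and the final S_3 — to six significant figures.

S_3 ≈ 0.00862820

Integral: ∫_8^47 1/x^3 dx = 0.00758615.
Endpoint term: (f(8) + f(47))/2 = (0.00195312 + 9.63178e-06)/2 = 0.000981378.
So far: 0.00856753.
Order-1 term: 1/12 · (-6.14794e-07 − (-0.000732422)) = 6.09839e-05.
After k=1: 0.00862852.
Order-2 term: −1/720 · (-5.56627e-09 − (-0.000228882)) = -3.17884e-07.
After k=2: 0.00862820.
Order-3 term: 1/30240 · (-1.05832e-10 − (-0.000150204)) = 4.96705e-09.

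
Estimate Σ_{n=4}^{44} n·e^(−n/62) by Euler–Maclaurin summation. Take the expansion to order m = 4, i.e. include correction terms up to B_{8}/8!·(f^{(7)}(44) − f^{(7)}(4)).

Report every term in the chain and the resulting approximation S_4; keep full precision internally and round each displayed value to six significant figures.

S_4 ≈ 616.841

Integral: ∫_4^44 x·e^(−x/62) dx = 604.208.
Boundary: ½(f(4) + f(44)) = ½(3.75008 + 21.6393) = 12.6947.
So far: 616.902.
k=1: B_{2}/(2)! × [f^{(1)}(44) − f^{(1)}(4)] = 1/12 × (0.142781 − 0.877036) = -0.0611879.
Partial sum through k=1: 616.841.
k=2: B_{4}/(4)! × [f^{(3)}(44) − f^{(3)}(4)] = −1/720 × (0.000293025 − 0.000715941) = 5.87384e-07.
Partial sum through k=2: 616.841.
k=3: B_{6}/(6)! × [f^{(5)}(44) − f^{(5)}(4)] = 1/30240 × (1.42795e-07 − 3.13144e-07) = -5.63322e-12.
Partial sum through k=3: 616.841.
k=4: B_{8}/(8)! × [f^{(7)}(44) − f^{(7)}(4)] = −1/1209600 × (5.44645e-11 − 1.14474e-10) = 4.96112e-17.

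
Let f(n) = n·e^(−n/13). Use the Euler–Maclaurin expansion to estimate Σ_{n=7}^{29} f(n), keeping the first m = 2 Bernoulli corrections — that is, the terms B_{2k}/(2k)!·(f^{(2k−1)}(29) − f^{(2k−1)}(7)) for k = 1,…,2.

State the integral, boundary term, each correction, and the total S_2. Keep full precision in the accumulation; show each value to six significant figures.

∫_7^29 x·e^(−x/13) dx evaluates to 93.0824.
½[f(7) + f(29)] = ½[4.08552 + 3.11593] = 3.60072.
Integral + boundary = 96.6832.
Correction k=1: B_{2}/2! · (f^{(1)}(29) − f^{(1)}(7)) = 1/12 · (-0.132241 − 0.269375) = -0.0334680.
Running total after k=1: 96.6497.
Correction k=2: B_{4}/4! · (f^{(3)}(29) − f^{(3)}(7)) = −1/720 · (0.000489057 − 0.00850098) = 1.11277e-05.

S_2 ≈ 96.6497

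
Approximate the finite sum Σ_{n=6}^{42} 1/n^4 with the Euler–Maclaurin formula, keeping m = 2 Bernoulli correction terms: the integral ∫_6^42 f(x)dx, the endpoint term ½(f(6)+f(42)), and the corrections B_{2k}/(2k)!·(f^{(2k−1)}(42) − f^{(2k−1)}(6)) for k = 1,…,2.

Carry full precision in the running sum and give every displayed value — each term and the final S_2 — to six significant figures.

Integral: ∫_6^42 1/x^4 dx = 0.00153871.
Endpoint term: (f(6) + f(42))/2 = (0.000771605 + 3.21368e-07)/2 = 0.000385963.
Running total after boundary: 0.00192467.
Order-1 term: 1/12 · (-3.06065e-08 − (-0.000514403)) = 4.28644e-05.
After k=1: 0.00196754.
Order-2 term: −1/720 · (-5.20519e-10 − (-0.000428669)) = -5.95373e-07.

S_2 ≈ 0.00196694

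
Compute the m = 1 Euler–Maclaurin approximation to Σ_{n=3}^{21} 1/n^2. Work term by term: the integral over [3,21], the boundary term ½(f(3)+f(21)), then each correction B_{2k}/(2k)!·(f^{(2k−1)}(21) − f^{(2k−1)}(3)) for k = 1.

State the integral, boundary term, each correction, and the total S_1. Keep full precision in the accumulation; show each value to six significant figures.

∫_3^21 1/x^2 dx evaluates to 0.285714.
Boundary: ½(f(3) + f(21)) = ½(0.111111 + 0.00226757) = 0.0566893.
Running total after boundary: 0.342404.
Correction k=1: B_{2}/2! · (f^{(1)}(21) − f^{(1)}(3)) = 1/12 · (-0.000215959 − (-0.0740741)) = 0.00615484.

S_1 ≈ 0.348558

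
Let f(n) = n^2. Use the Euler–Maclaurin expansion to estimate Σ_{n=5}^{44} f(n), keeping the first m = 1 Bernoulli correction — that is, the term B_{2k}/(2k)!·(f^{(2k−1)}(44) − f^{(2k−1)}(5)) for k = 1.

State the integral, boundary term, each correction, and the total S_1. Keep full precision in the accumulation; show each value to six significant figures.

S_1 ≈ 29340.0

∫_5^44 x^2 dx evaluates to 28353.0.
Boundary: ½(f(5) + f(44)) = ½(25.0000 + 1936.00) = 980.500.
Running total after boundary: 29333.5.
Correction k=1: B_{2}/2! · (f^{(1)}(44) − f^{(1)}(5)) = 1/12 · (88.0000 − 10.0000) = 6.50000.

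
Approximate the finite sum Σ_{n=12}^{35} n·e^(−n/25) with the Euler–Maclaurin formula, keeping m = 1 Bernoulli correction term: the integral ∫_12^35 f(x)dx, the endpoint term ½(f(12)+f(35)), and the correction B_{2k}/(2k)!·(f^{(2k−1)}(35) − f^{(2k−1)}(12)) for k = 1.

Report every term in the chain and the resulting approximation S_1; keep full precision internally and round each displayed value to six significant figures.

S_1 ≈ 210.472

The integral term ∫_12^35 x·e^(−x/25) dx = 202.479.
Endpoint term: (f(12) + f(35))/2 = (7.42540 + 8.63089)/2 = 8.02815.
So far: 210.507.
k=1: B_{2}/(2)! × [f^{(1)}(35) − f^{(1)}(12)] = 1/12 × (-0.0986388 − 0.321767) = -0.0350338.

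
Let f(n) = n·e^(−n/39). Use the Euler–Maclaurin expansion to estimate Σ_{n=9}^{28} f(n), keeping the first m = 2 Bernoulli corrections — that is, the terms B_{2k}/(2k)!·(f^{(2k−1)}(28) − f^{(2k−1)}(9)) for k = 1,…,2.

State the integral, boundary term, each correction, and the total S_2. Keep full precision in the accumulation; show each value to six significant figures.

Integral: ∫_9^28 x·e^(−x/39) dx = 211.728.
Endpoint term: (f(9) + f(28))/2 = (7.14530 + 13.6570)/2 = 10.4012.
Running total after boundary: 222.129.
Order-1 term: 1/12 · (0.137571 − 0.610710) = -0.0394282.
Running total after k=1: 222.090.
Order-2 term: −1/720 · (0.000731804 − 0.00144547) = 9.91198e-07.

S_2 ≈ 222.090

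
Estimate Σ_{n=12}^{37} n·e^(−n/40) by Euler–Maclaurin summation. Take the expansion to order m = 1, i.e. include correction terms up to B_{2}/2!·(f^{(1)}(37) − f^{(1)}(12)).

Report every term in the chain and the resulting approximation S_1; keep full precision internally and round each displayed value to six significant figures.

S_1 ≈ 331.325

∫_12^37 x·e^(−x/40) dx evaluates to 319.585.
Boundary: ½(f(12) + f(37)) = ½(8.88982 + 14.6717) = 11.7807.
So far: 331.366.
Correction k=1: B_{2}/2! · (f^{(1)}(37) − f^{(1)}(12)) = 1/12 · (0.0297399 − 0.518573) = -0.0407361.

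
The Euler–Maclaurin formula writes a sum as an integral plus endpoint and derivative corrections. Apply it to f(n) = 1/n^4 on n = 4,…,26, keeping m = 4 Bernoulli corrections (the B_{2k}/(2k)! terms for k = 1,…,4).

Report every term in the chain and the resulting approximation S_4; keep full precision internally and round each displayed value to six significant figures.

∫_4^26 1/x^4 dx evaluates to 0.00518937.
½[f(4) + f(26)] = ½[0.00390625 + 2.18830e-06] = 0.00195422.
So far: 0.00714359.
Order-1 term: 1/12 · (-3.36661e-07 − (-0.00390625)) = 0.000325493.
After k=1: 0.00746908.
Order-2 term: −1/720 · (-1.49406e-08 − (-0.00732422)) = -1.01725e-05.
After k=2: 0.00745891.
Order-3 term: 1/30240 · (-1.23768e-09 − (-0.0256348)) = 8.47710e-07.
After k=3: 0.00745976.
Order-4 term: −1/1209600 · (-1.64780e-10 − (-0.144196)) = -1.19209e-07.

S_4 ≈ 0.00745964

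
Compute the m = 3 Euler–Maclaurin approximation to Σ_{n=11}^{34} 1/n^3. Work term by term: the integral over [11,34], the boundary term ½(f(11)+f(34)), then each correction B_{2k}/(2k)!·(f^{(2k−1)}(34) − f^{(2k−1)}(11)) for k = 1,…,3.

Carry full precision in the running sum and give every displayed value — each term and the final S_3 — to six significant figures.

Integral: ∫_11^34 1/x^3 dx = 0.00369971.
½[f(11) + f(34)] = ½[0.000751315 + 2.54427e-05] = 0.000388379.
Running total after boundary: 0.00408808.
k=1: B_{2}/(2)! × [f^{(1)}(34) − f^{(1)}(11)] = 1/12 × (-2.24494e-06 − (-0.000204904)) = 1.68883e-05.
After k=1: 0.00410497.
k=2: B_{4}/(4)! × [f^{(3)}(34) − f^{(3)}(11)] = −1/720 × (-3.88399e-08 − (-3.38684e-05)) = -4.69855e-08.
After k=2: 0.00410493.
k=3: B_{6}/(6)! × [f^{(5)}(34) − f^{(5)}(11)] = 1/30240 × (-1.41114e-09 − (-1.17560e-05)) = 3.88709e-10.

S_3 ≈ 0.00410493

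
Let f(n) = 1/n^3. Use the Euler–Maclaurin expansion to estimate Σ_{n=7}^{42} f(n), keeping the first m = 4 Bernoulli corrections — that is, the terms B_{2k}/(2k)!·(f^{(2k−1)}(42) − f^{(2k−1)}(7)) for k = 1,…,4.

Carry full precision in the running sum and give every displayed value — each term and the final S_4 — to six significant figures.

∫_7^42 1/x^3 dx evaluates to 0.00992063.
½[f(7) + f(42)] = ½[0.00291545 + 1.34975e-05] = 0.00146447.
So far: 0.0113851.
Order-1 term: 1/12 · (-9.64104e-07 − (-0.00124948)) = 0.000104043.
Running total after k=1: 0.0114892.
Order-2 term: −1/720 · (-1.09309e-08 − (-0.000509992)) = -7.08306e-07.
Running total after k=2: 0.0114884.
Order-3 term: 1/30240 · (-2.60259e-10 − (-0.000437136)) = 1.44555e-08.
Running total after k=3: 0.0114885.
Order-4 term: −1/1209600 · (-1.06228e-11 − (-0.000642322)) = -5.31020e-10.

S_4 ≈ 0.0114885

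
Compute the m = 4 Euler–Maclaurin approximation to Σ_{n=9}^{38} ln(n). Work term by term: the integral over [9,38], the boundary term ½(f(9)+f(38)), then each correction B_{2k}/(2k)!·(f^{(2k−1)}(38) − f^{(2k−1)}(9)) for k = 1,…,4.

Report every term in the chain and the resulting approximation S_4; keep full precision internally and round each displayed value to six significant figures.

S_4 ≈ 92.3636

∫_9^38 ln(x) dx evaluates to 89.4533.
Boundary: ½(f(9) + f(38)) = ½(2.19722 + 3.63759) = 2.91741.
Integral + boundary = 92.3707.
k=1: B_{2}/(2)! × [f^{(1)}(38) − f^{(1)}(9)] = 1/12 × (0.0263158 − 0.111111) = -0.00706628.
After k=1: 92.3636.
k=2: B_{4}/(4)! × [f^{(3)}(38) − f^{(3)}(9)] = −1/720 × (3.64485e-05 − 0.00274348) = 3.75977e-06.
After k=2: 92.3636.
k=3: B_{6}/(6)! × [f^{(5)}(38) − f^{(5)}(9)] = 1/30240 × (3.02896e-07 − 0.000406442) = -1.34305e-08.
After k=3: 92.3636.
k=4: B_{8}/(8)! × [f^{(7)}(38) − f^{(7)}(9)] = −1/1209600 × (6.29285e-09 − 0.000150534) = 1.24444e-10.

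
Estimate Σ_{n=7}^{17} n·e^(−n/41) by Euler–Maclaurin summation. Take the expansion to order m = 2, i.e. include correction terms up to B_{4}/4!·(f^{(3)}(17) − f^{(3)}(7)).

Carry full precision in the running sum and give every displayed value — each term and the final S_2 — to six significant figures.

S_2 ≈ 96.7937

Integral: ∫_7^17 x·e^(−x/41) dx = 88.2541.
Endpoint term: (f(7) + f(17))/2 = (5.90133 + 11.2299)/2 = 8.56561.
So far: 96.8198.
Order-1 term: 1/12 · (0.386682 − 0.699113) = -0.0260359.
Partial sum through k=1: 96.7937.
Order-2 term: −1/720 · (0.00101597 − 0.00141892) = 5.59656e-07.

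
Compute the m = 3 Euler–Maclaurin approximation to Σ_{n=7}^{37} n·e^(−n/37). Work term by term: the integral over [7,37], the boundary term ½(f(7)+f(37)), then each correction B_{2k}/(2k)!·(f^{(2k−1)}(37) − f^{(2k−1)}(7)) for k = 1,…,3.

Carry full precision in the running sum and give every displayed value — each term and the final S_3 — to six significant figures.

S_3 ≈ 349.774

The integral term ∫_7^37 x·e^(−x/37) dx = 340.128.
Endpoint term: (f(7) + f(37))/2 = (5.79341 + 13.6115)/2 = 9.70247.
Integral + boundary = 349.830.
Order-1 term: 1/12 · (0.00000 − 0.671051) = -0.0559209.
Partial sum through k=1: 349.774.
Order-2 term: −1/720 · (0.000537443 − 0.00169928) = 1.61366e-06.
Partial sum through k=2: 349.774.
Order-3 term: 1/30240 · (7.85161e-07 − 2.12446e-06) = -4.42888e-11.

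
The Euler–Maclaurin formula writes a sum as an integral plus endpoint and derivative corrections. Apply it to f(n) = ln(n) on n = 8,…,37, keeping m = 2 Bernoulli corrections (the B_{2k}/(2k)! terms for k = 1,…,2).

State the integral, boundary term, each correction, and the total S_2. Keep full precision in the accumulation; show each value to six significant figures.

∫_8^37 ln(x) dx evaluates to 87.9684.
Boundary: ½(f(8) + f(37)) = ½(2.07944 + 3.61092) = 2.84518.
Integral + boundary = 90.8136.
k=1: B_{2}/(2)! × [f^{(1)}(37) − f^{(1)}(8)] = 1/12 × (0.0270270 − 0.125000) = -0.00816441.
Running total after k=1: 90.8054.
k=2: B_{4}/(4)! × [f^{(3)}(37) − f^{(3)}(8)] = −1/720 × (3.94843e-05 − 0.00390625) = 5.37051e-06.

S_2 ≈ 90.8055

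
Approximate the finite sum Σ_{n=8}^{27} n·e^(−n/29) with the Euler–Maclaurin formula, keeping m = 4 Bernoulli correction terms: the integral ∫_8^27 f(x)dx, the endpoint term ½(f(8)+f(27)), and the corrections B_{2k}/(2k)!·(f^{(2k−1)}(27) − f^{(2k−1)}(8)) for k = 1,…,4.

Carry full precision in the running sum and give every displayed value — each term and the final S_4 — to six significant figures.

Integral: ∫_8^27 x·e^(−x/29) dx = 174.226.
Boundary: ½(f(8) + f(27)) = ½(6.07134 + 10.6419) = 8.35664.
Integral + boundary = 182.583.
k=1: B_{2}/(2)! × [f^{(1)}(27) − f^{(1)}(8)] = 1/12 × (0.0271825 − 0.549561) = -0.0435315.
After k=1: 182.539.
k=2: B_{4}/(4)! × [f^{(3)}(27) − f^{(3)}(8)] = −1/720 × (0.000969648 − 0.00245826) = 2.06752e-06.
After k=2: 182.539.
k=3: B_{6}/(6)! × [f^{(5)}(27) − f^{(5)}(8)] = 1/30240 × (2.26751e-06 − 5.06903e-06) = -9.26430e-11.
After k=3: 182.539.
k=4: B_{8}/(8)! × [f^{(7)}(27) − f^{(7)}(8)] = −1/1209600 × (4.02146e-09 − 8.57913e-09) = 3.76792e-15.

S_4 ≈ 182.539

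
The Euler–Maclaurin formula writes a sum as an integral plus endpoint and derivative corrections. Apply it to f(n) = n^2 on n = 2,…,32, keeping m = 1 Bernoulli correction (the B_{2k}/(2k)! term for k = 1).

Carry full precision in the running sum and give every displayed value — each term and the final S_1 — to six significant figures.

∫_2^32 x^2 dx evaluates to 10920.0.
Endpoint term: (f(2) + f(32))/2 = (4.00000 + 1024.00)/2 = 514.000.
So far: 11434.0.
k=1: B_{2}/(2)! × [f^{(1)}(32) − f^{(1)}(2)] = 1/12 × (64.0000 − 4.00000) = 5.00000.

S_1 ≈ 11439.0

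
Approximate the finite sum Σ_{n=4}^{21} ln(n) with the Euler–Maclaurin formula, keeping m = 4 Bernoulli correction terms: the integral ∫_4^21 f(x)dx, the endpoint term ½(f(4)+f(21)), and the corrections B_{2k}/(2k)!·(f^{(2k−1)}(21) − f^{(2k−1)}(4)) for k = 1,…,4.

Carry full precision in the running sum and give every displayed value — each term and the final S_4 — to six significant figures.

The integral term ∫_4^21 ln(x) dx = 41.3898.
Endpoint term: (f(4) + f(21))/2 = (1.38629 + 3.04452)/2 = 2.21541.
So far: 43.6052.
Order-1 term: 1/12 · (0.0476190 − 0.250000) = -0.0168651.
Partial sum through k=1: 43.5883.
Order-2 term: −1/720 · (0.000215959 − 0.0312500) = 4.31028e-05.
Partial sum through k=2: 43.5884.
Order-3 term: 1/30240 · (5.87645e-06 − 0.0234375) = -7.74855e-07.
Partial sum through k=3: 43.5884.
Order-4 term: −1/1209600 · (3.99758e-07 − 0.0439453) = 3.63301e-08.

S_4 ≈ 43.5884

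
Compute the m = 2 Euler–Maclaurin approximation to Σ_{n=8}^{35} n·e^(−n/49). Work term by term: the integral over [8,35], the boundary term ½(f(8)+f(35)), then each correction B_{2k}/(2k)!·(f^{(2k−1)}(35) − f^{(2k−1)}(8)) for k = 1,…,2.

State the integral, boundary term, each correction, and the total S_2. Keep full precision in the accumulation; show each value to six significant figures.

Integral: ∫_8^35 x·e^(−x/49) dx = 357.325.
Boundary: ½(f(8) + f(35)) = ½(6.79493 + 17.1340) = 11.9644.
Running total after boundary: 369.290.
Order-1 term: 1/12 · (0.139869 − 0.710694) = -0.0475687.
After k=1: 369.242.
Order-2 term: −1/720 · (0.000466036 − 0.00100351) = 7.46491e-07.

S_2 ≈ 369.242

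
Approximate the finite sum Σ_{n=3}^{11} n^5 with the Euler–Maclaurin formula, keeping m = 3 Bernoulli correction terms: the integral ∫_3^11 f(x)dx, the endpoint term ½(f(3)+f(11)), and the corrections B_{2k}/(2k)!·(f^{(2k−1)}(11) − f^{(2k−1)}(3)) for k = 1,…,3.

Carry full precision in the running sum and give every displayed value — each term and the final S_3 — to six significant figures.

S_3 ≈ 381843

The integral term ∫_3^11 x^5 dx = 295139.
½[f(3) + f(11)] = ½[243.000 + 161051] = 80647.0.
Integral + boundary = 375786.
k=1: B_{2}/(2)! × [f^{(1)}(11) − f^{(1)}(3)] = 1/12 × (73205.0 − 405.000) = 6066.67.
Running total after k=1: 381852.
k=2: B_{4}/(4)! × [f^{(3)}(11) − f^{(3)}(3)] = −1/720 × (7260.00 − 540.000) = -9.33333.
Running total after k=2: 381843.
k=3: B_{6}/(6)! × [f^{(5)}(11) − f^{(5)}(3)] = 1/30240 × (120.000 − 120.000) = 0.00000.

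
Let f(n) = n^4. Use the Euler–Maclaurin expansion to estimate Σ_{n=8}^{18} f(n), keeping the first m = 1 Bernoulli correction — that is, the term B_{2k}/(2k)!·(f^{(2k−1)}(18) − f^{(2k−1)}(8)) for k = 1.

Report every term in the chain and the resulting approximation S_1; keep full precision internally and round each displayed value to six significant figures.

∫_8^18 x^4 dx evaluates to 371360.
Boundary: ½(f(8) + f(18)) = ½(4096.00 + 104976) = 54536.0.
Integral + boundary = 425896.
Correction k=1: B_{2}/2! · (f^{(1)}(18) − f^{(1)}(8)) = 1/12 · (23328.0 − 2048.00) = 1773.33.

S_1 ≈ 427669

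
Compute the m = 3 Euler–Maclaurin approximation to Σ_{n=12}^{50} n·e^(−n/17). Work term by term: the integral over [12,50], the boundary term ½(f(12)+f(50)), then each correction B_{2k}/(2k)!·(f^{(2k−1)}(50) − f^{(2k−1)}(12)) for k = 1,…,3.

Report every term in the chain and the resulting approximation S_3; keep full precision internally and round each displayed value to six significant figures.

The integral term ∫_12^50 x·e^(−x/17) dx = 183.237.
½[f(12) + f(50)] = ½[5.92407 + 2.64018] = 4.28213.
So far: 187.520.
Correction k=1: B_{2}/2! · (f^{(1)}(50) − f^{(1)}(12)) = 1/12 · (-0.102501 − 0.145198) = -0.0206416.
Partial sum through k=1: 187.499.
Correction k=2: B_{4}/4! · (f^{(3)}(50) − f^{(3)}(12)) = −1/720 · (1.07477e-05 − 0.00391884) = 5.42790e-06.
Partial sum through k=2: 187.499.
Correction k=3: B_{6}/6! · (f^{(5)}(50) − f^{(5)}(12)) = 1/30240 · (1.30163e-06 − 2.53815e-05) = -7.96292e-10.

S_3 ≈ 187.499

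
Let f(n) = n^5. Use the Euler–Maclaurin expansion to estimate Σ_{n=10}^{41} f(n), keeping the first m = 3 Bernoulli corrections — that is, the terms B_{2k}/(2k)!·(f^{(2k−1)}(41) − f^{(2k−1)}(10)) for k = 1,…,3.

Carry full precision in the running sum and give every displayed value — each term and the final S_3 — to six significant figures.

∫_10^41 x^5 dx evaluates to 7.91517e+08.
½[f(10) + f(41)] = ½[100000 + 1.15856e+08] = 5.79781e+07.
Running total after boundary: 8.49495e+08.
Correction k=1: B_{2}/2! · (f^{(1)}(41) − f^{(1)}(10)) = 1/12 · (1.41288e+07 − 50000.0) = 1.17323e+06.
Running total after k=1: 8.50669e+08.
Correction k=2: B_{4}/4! · (f^{(3)}(41) − f^{(3)}(10)) = −1/720 · (100860 − 6000.00) = -131.750.
Running total after k=2: 8.50669e+08.
Correction k=3: B_{6}/6! · (f^{(5)}(41) − f^{(5)}(10)) = 1/30240 · (120.000 − 120.000) = 0.00000.

S_3 ≈ 8.50669e+08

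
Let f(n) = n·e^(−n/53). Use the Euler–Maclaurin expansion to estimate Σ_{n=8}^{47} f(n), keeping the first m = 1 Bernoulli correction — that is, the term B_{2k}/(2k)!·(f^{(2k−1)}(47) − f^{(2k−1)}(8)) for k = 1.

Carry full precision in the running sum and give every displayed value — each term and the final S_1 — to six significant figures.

The integral term ∫_8^47 x·e^(−x/53) dx = 596.577.
Endpoint term: (f(8) + f(47))/2 = (6.87917 + 19.3628)/2 = 13.1210.
Running total after boundary: 609.698.
k=1: B_{2}/(2)! × [f^{(1)}(47) − f^{(1)}(8)] = 1/12 × (0.0466387 − 0.730101) = -0.0569552.

S_1 ≈ 609.641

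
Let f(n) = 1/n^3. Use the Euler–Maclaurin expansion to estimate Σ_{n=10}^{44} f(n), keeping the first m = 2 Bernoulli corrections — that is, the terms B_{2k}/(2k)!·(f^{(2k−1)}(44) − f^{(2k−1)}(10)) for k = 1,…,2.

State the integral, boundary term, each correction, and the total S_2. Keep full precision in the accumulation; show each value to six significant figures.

S_2 ≈ 0.00527246

The integral term ∫_10^44 1/x^3 dx = 0.00474174.
Boundary: ½(f(10) + f(44)) = ½(0.00100000 + 1.17393e-05) = 0.000505870.
Running total after boundary: 0.00524761.
Correction k=1: B_{2}/2! · (f^{(1)}(44) − f^{(1)}(10)) = 1/12 · (-8.00406e-07 − (-0.000300000)) = 2.49333e-05.
Partial sum through k=1: 0.00527254.
Correction k=2: B_{4}/4! · (f^{(3)}(44) − f^{(3)}(10)) = −1/720 · (-8.26866e-09 − (-6.00000e-05)) = -8.33218e-08.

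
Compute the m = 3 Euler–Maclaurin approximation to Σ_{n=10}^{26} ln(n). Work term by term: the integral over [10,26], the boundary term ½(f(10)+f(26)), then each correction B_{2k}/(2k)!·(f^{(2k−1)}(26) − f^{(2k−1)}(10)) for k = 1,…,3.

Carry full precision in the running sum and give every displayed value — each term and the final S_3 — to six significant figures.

Integral: ∫_10^26 ln(x) dx = 45.6847.
Boundary: ½(f(10) + f(26)) = ½(2.30259 + 3.25810) = 2.78034.
Running total after boundary: 48.4650.
Order-1 term: 1/12 · (0.0384615 − 0.100000) = -0.00512821.
After k=1: 48.4599.
Order-2 term: −1/720 · (0.000113792 − 0.00200000) = 2.61973e-06.
After k=2: 48.4599.
Order-3 term: 1/30240 · (2.01997e-06 − 0.000240000) = -7.86971e-09.

S_3 ≈ 48.4599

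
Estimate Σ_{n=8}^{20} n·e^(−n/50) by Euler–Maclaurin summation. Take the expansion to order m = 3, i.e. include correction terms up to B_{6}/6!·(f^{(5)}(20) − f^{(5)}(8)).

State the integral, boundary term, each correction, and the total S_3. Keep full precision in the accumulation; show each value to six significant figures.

S_3 ≈ 135.182

∫_8^20 x·e^(−x/50) dx evaluates to 125.097.
½[f(8) + f(20)] = ½[6.81715 + 13.4064] = 10.1118.
Running total after boundary: 135.209.
Order-1 term: 1/12 · (0.402192 − 0.715801) = -0.0261341.
Partial sum through k=1: 135.182.
Order-2 term: −1/720 · (0.000697133 − 0.000968035) = 3.76253e-07.
Partial sum through k=2: 135.182.
Order-3 term: 1/30240 · (4.93356e-07 − 6.59900e-07) = -5.50743e-12.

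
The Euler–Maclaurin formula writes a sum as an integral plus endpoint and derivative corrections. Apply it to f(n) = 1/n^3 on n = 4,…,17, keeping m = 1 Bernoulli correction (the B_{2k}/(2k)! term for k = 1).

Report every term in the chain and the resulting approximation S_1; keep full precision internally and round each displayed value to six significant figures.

The integral term ∫_4^17 1/x^3 dx = 0.0295199.
Endpoint term: (f(4) + f(17))/2 = (0.0156250 + 0.000203542)/2 = 0.00791427.
Running total after boundary: 0.0374342.
k=1: B_{2}/(2)! × [f^{(1)}(17) − f^{(1)}(4)] = 1/12 × (-3.59191e-05 − (-0.0117188)) = 0.000973569.

S_1 ≈ 0.0384077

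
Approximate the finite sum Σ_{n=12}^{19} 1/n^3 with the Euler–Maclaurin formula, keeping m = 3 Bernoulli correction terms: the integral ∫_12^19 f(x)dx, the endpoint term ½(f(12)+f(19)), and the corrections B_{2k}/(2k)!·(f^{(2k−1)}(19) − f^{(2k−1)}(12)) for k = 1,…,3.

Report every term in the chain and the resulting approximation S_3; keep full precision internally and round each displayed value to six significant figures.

Integral: ∫_12^19 1/x^3 dx = 0.00208718.
Endpoint term: (f(12) + f(19))/2 = (0.000578704 + 0.000145794)/2 = 0.000362249.
So far: 0.00244943.
Order-1 term: 1/12 · (-2.30201e-05 − (-0.000144676)) = 1.01380e-05.
After k=1: 0.00245957.
Order-2 term: −1/720 · (-1.27535e-06 − (-2.00939e-05)) = -2.61368e-08.
After k=2: 0.00245954.
Order-3 term: 1/30240 · (-1.48379e-07 − (-5.86071e-06)) = 1.88900e-10.

S_3 ≈ 0.00245954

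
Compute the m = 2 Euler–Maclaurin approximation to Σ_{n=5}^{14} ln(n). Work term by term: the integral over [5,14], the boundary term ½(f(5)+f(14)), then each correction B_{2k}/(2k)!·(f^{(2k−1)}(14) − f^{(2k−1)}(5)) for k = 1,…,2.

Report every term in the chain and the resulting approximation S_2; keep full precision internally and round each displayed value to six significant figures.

∫_5^14 ln(x) dx evaluates to 19.8996.
Boundary: ½(f(5) + f(14)) = ½(1.60944 + 2.63906) = 2.12425.
Running total after boundary: 22.0239.
Correction k=1: B_{2}/2! · (f^{(1)}(14) − f^{(1)}(5)) = 1/12 · (0.0714286 − 0.200000) = -0.0107143.
Partial sum through k=1: 22.0131.
Correction k=2: B_{4}/4! · (f^{(3)}(14) − f^{(3)}(5)) = −1/720 · (0.000728863 − 0.0160000) = 2.12099e-05.

S_2 ≈ 22.0132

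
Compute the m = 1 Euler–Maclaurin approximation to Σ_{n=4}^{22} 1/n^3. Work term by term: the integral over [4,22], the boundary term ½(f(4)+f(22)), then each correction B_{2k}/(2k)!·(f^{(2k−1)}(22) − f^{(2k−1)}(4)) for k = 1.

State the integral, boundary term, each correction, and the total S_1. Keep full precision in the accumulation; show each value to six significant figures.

S_1 ≈ 0.0390519

Integral: ∫_4^22 1/x^3 dx = 0.0302169.
Boundary: ½(f(4) + f(22)) = ½(0.0156250 + 9.39144e-05) = 0.00785946.
Integral + boundary = 0.0380764.
Correction k=1: B_{2}/2! · (f^{(1)}(22) − f^{(1)}(4)) = 1/12 · (-1.28065e-05 − (-0.0117188)) = 0.000975495.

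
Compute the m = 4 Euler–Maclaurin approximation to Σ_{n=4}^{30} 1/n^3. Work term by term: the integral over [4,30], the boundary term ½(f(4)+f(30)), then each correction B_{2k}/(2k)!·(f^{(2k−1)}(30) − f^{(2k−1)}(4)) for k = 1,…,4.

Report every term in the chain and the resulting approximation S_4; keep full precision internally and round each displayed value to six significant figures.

Integral: ∫_4^30 1/x^3 dx = 0.0306944.
Boundary: ½(f(4) + f(30)) = ½(0.0156250 + 3.70370e-05) = 0.00783102.
Integral + boundary = 0.0385255.
k=1: B_{2}/(2)! × [f^{(1)}(30) − f^{(1)}(4)] = 1/12 × (-3.70370e-06 − (-0.0117188)) = 0.000976254.
Partial sum through k=1: 0.0395017.
k=2: B_{4}/(4)! × [f^{(3)}(30) − f^{(3)}(4)] = −1/720 × (-8.23045e-08 − (-0.0146484)) = -2.03449e-05.
Partial sum through k=2: 0.0394814.
k=3: B_{6}/(6)! × [f^{(5)}(30) − f^{(5)}(4)] = 1/30240 × (-3.84088e-09 − (-0.0384521)) = 1.27157e-06.
Partial sum through k=3: 0.0394826.
k=4: B_{8}/(8)! × [f^{(7)}(30) − f^{(7)}(4)] = −1/1209600 × (-3.07270e-10 − (-0.173035)) = -1.43051e-07.

S_4 ≈ 0.0394825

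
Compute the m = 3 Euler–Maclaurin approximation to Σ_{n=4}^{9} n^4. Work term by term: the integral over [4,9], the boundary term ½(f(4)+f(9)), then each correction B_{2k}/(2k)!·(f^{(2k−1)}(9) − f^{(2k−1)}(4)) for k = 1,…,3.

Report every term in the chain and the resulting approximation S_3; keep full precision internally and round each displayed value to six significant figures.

S_3 ≈ 15235.0

∫_4^9 x^4 dx evaluates to 11605.0.
Boundary: ½(f(4) + f(9)) = ½(256.000 + 6561.00) = 3408.50.
Integral + boundary = 15013.5.
k=1: B_{2}/(2)! × [f^{(1)}(9) − f^{(1)}(4)] = 1/12 × (2916.00 − 256.000) = 221.667.
Running total after k=1: 15235.2.
k=2: B_{4}/(4)! × [f^{(3)}(9) − f^{(3)}(4)] = −1/720 × (216.000 − 96.0000) = -0.166667.
Running total after k=2: 15235.0.
k=3: B_{6}/(6)! × [f^{(5)}(9) − f^{(5)}(4)] = 1/30240 × (0.00000 − 0.00000) = 0.00000.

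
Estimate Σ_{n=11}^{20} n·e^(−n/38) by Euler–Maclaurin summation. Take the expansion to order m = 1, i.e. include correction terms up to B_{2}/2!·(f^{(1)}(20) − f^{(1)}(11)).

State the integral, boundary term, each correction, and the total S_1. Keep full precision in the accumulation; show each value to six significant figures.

The integral term ∫_11^20 x·e^(−x/38) dx = 91.9266.
½[f(11) + f(20)] = ½[8.23523 + 11.8156] = 10.0254.
So far: 101.952.
Correction k=1: B_{2}/2! · (f^{(1)}(20) − f^{(1)}(11)) = 1/12 · (0.279842 − 0.531941) = -0.0210082.

S_1 ≈ 101.931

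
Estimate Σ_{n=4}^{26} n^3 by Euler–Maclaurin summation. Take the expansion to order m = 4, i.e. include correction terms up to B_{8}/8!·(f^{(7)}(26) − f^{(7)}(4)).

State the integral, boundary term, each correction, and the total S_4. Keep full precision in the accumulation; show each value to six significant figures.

S_4 ≈ 123165

Integral: ∫_4^26 x^3 dx = 114180.
½[f(4) + f(26)] = ½[64.0000 + 17576.0] = 8820.00.
Running total after boundary: 123000.
Correction k=1: B_{2}/2! · (f^{(1)}(26) − f^{(1)}(4)) = 1/12 · (2028.00 − 48.0000) = 165.000.
Running total after k=1: 123165.
Correction k=2: B_{4}/4! · (f^{(3)}(26) − f^{(3)}(4)) = −1/720 · (6.00000 − 6.00000) = 0.00000.
Running total after k=2: 123165.
Correction k=3: B_{6}/6! · (f^{(5)}(26) − f^{(5)}(4)) = 1/30240 · (0.00000 − 0.00000) = 0.00000.
Running total after k=3: 123165.
Correction k=4: B_{8}/8! · (f^{(7)}(26) − f^{(7)}(4)) = −1/1209600 · (0.00000 − 0.00000) = 0.00000.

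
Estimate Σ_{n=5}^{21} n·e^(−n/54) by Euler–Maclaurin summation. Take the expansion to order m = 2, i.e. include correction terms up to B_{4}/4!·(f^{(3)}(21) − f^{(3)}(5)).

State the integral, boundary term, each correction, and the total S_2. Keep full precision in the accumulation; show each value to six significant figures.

S_2 ≈ 168.478

Integral: ∫_5^21 x·e^(−x/54) dx = 159.117.
½[f(5) + f(21)] = ½[4.55782 + 14.2340] = 9.39591.
Integral + boundary = 168.513.
Order-1 term: 1/12 · (0.414217 − 0.827161) = -0.0344120.
After k=1: 168.478.
Order-2 term: −1/720 · (0.000606940 − 0.000908879) = 4.19360e-07.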